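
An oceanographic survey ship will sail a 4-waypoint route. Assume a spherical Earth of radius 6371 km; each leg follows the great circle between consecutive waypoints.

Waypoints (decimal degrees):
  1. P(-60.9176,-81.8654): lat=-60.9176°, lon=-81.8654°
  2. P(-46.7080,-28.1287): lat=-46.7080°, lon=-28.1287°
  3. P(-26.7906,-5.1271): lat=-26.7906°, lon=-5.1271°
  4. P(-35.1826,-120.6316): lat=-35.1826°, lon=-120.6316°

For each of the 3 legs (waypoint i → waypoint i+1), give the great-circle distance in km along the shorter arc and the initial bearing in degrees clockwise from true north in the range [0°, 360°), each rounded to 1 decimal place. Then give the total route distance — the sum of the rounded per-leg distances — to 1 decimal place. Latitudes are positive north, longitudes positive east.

Leg 1: φ1=-1.0632127, φ2=-0.8152084, Δφ=0.2480043, Δλ=0.9378823 rad; a=sin²(Δφ/2)+cosφ1·cosφ2·sin²(Δλ/2)=0.0833758022; c=2·atan2(√a, √(1-a))=0.585839184; dist=6371·c=3732.381 ≈ 3732.4 km; running total=3732.4 km
Leg 1 bearing: y=sinΔλ·cosφ2=0.55289842, x=cosφ1·sinφ2-sinφ1·cosφ2·cosΔλ=0.00066913; θ=atan2(y, x)=89.9307° ≈ 89.9°
Leg 2: φ1=-0.8152084, φ2=-0.4675842, Δφ=0.3476242, Δλ=0.4014537 rad; a=sin²(Δφ/2)+cosφ1·cosφ2·sin²(Δλ/2)=0.0542409386; c=2·atan2(√a, √(1-a))=0.470110756; dist=6371·c=2995.076 ≈ 2995.1 km; running total=6727.5 km
Leg 2 bearing: y=sinΔλ·cosφ2=0.34881291, x=cosφ1·sinφ2-sinφ1·cosφ2·cosΔλ=0.28900691; θ=atan2(y, x)=50.3568° ≈ 50.4°
Leg 3: φ1=-0.4675842, φ2=-0.6140522, Δφ=-0.1464680, Δλ=-2.0159338 rad; a=sin²(Δφ/2)+cosφ1·cosφ2·sin²(Δλ/2)=0.5272218038; c=2·atan2(√a, √(1-a))=1.625266866; dist=6371·c=10354.575 ≈ 10354.6 km; running total=17082.1 km
Leg 3 bearing: y=sinΔλ·cosφ2=-0.73767329, x=cosφ1·sinφ2-sinφ1·cosφ2·cosΔλ=-0.67295914; θ=atan2(y, x)=-132.3733° <0 so +360° → 227.6267° ≈ 227.6°

Leg 1: dist=3732.4 km, bearing=89.9°
Leg 2: dist=2995.1 km, bearing=50.4°
Leg 3: dist=10354.6 km, bearing=227.6°
Total: 17082.1 km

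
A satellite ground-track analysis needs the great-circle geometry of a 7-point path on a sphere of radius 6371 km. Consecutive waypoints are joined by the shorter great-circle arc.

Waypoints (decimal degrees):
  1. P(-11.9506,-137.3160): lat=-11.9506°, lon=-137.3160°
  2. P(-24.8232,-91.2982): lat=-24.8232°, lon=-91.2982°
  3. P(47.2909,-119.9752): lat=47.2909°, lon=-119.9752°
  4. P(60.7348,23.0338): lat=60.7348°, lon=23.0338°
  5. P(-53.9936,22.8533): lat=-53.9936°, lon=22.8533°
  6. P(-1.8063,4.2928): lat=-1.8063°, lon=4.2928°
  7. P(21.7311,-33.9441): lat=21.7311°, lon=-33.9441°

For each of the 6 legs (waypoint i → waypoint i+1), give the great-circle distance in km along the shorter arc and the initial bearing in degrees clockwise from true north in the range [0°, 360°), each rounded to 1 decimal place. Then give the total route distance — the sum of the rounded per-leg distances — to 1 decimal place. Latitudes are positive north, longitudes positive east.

Leg 1: φ1=-0.2085773, φ2=-0.4332466, Δφ=-0.2246693, Δλ=0.8031621 rad; a=sin²(Δφ/2)+cosφ1·cosφ2·sin²(Δλ/2)=0.1482273014; c=2·atan2(√a, √(1-a))=0.790422122; dist=6371·c=5035.779 ≈ 5035.8 km; running total=5035.8 km
Leg 1 bearing: y=sinΔλ·cosφ2=0.65307408, x=cosφ1·sinφ2-sinφ1·cosφ2·cosΔλ=-0.28021085; θ=atan2(y, x)=113.2224° ≈ 113.2°
Leg 2: φ1=-0.4332466, φ2=0.8253819, Δφ=1.2586285, Δλ=-0.5005081 rad; a=sin²(Δφ/2)+cosφ1·cosφ2·sin²(Δλ/2)=0.3841944202; c=2·atan2(√a, √(1-a))=1.337062776; dist=6371·c=8518.427 ≈ 8518.4 km; running total=13554.2 km
Leg 2 bearing: y=sinΔλ·cosφ2=-0.32548540, x=cosφ1·sinφ2-sinφ1·cosφ2·cosΔλ=0.91674180; θ=atan2(y, x)=-19.5472° <0 so +360° → 340.4528° ≈ 340.5°
Leg 3: φ1=0.8253819, φ2=1.0600222, Δφ=0.2346403, Δλ=2.4959779 rad; a=sin²(Δφ/2)+cosφ1·cosφ2·sin²(Δλ/2)=0.3119099509; c=2·atan2(√a, √(1-a))=1.185126229; dist=6371·c=7550.439 ≈ 7550.4 km; running total=21104.6 km
Leg 3 bearing: y=sinΔλ·cosφ2=0.29413756, x=cosφ1·sinφ2-sinφ1·cosφ2·cosΔλ=0.87861916; θ=atan2(y, x)=18.5091° ≈ 18.5°
Leg 4: φ1=1.0600222, φ2=-0.9423661, Δφ=-2.0023883, Δλ=-0.0031503 rad; a=sin²(Δφ/2)+cosφ1·cosφ2·sin²(Δλ/2)=0.7091593860; c=2·atan2(√a, √(1-a))=2.002389896; dist=6371·c=12757.226 ≈ 12757.2 km; running total=33861.8 km
Leg 4 bearing: y=sinΔλ·cosφ2=-0.00185199, x=cosφ1·sinφ2-sinφ1·cosφ2·cosΔλ=-0.90829840; θ=atan2(y, x)=-179.8832° <0 so +360° → 180.1168° ≈ 180.1°
Leg 5: φ1=-0.9423661, φ2=-0.0315259, Δφ=0.9108402, Δλ=-0.3239418 rad; a=sin²(Δφ/2)+cosφ1·cosφ2·sin²(Δλ/2)=0.2087395830; c=2·atan2(√a, √(1-a))=0.948969711; dist=6371·c=6045.886 ≈ 6045.9 km; running total=39907.7 km
Leg 5 bearing: y=sinΔλ·cosφ2=-0.31814767, x=cosφ1·sinφ2-sinφ1·cosφ2·cosΔλ=0.74796493; θ=atan2(y, x)=-23.0425° <0 so +360° → 336.9575° ≈ 337.0°
Leg 6: φ1=-0.0315259, φ2=0.3792792, Δφ=0.4108051, Δλ=-0.6673598 rad; a=sin²(Δφ/2)+cosφ1·cosφ2·sin²(Δλ/2)=0.1411979114; c=2·atan2(√a, √(1-a))=0.770440177; dist=6371·c=4908.474 ≈ 4908.5 km; running total=44816.2 km
Leg 6 bearing: y=sinΔλ·cosφ2=-0.57492921, x=cosφ1·sinφ2-sinφ1·cosφ2·cosΔλ=0.39306571; θ=atan2(y, x)=-55.6405° <0 so +360° → 304.3595° ≈ 304.4°

Leg 1: dist=5035.8 km, bearing=113.2°
Leg 2: dist=8518.4 km, bearing=340.5°
Leg 3: dist=7550.4 km, bearing=18.5°
Leg 4: dist=12757.2 km, bearing=180.1°
Leg 5: dist=6045.9 km, bearing=337.0°
Leg 6: dist=4908.5 km, bearing=304.4°
Total: 44816.2 km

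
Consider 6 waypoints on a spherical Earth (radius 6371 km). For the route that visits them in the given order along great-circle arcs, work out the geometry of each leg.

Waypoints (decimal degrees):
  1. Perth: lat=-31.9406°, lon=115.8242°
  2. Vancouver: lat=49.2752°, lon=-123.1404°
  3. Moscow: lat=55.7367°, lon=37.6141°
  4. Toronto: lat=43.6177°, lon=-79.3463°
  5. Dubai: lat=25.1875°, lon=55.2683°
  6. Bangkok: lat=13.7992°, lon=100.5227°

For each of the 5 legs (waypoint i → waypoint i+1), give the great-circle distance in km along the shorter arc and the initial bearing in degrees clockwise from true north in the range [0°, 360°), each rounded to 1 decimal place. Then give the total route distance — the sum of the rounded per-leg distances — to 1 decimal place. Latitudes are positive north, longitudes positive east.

Leg 1: φ1=-0.5574686, φ2=0.8600145, Δφ=1.4174831, Δλ=-4.1707191 rad; a=sin²(Δφ/2)+cosφ1·cosφ2·sin²(Δλ/2)=0.8431881996; c=2·atan2(√a, √(1-a))=2.327290957; dist=6371·c=14827.171 ≈ 14827.2 km; running total=14827.2 km
Leg 1 bearing: y=sinΔλ·cosφ2=0.55903094, x=cosφ1·sinφ2-sinφ1·cosφ2·cosΔλ=0.46515787; θ=atan2(y, x)=50.2369° ≈ 50.2°
Leg 2: φ1=0.8600145, φ2=0.9727889, Δφ=0.1127744, Δλ=2.8056953 rad; a=sin²(Δφ/2)+cosφ1·cosφ2·sin²(Δλ/2)=0.3602264833; c=2·atan2(√a, √(1-a))=1.287474025; dist=6371·c=8202.497 ≈ 8202.5 km; running total=23029.7 km
Leg 2 bearing: y=sinΔλ·cosφ2=0.18557303, x=cosφ1·sinφ2-sinφ1·cosφ2·cosΔλ=0.94202766; θ=atan2(y, x)=11.1442° ≈ 11.1°
Leg 3: φ1=0.9727889, φ2=0.7612725, Δφ=-0.2115165, Δλ=-2.0413441 rad; a=sin²(Δφ/2)+cosφ1·cosφ2·sin²(Δλ/2)=0.3073310715; c=2·atan2(√a, √(1-a))=1.175222401; dist=6371·c=7487.342 ≈ 7487.3 km; running total=30517.0 km
Leg 3 bearing: y=sinΔλ·cosφ2=-0.64527901, x=cosφ1·sinφ2-sinφ1·cosφ2·cosΔλ=0.65964364; θ=atan2(y, x)=-44.3693° <0 so +360° → 315.6307° ≈ 315.6°
Leg 4: φ1=0.7612725, φ2=0.4396048, Δφ=-0.3216677, Δλ=2.3494680 rad; a=sin²(Δφ/2)+cosφ1·cosφ2·sin²(Δλ/2)=0.5832659511; c=2·atan2(√a, √(1-a))=1.738107731; dist=6371·c=11073.484 ≈ 11073.5 km; running total=41590.5 km
Leg 4 bearing: y=sinΔλ·cosφ2=0.64416462, x=cosφ1·sinφ2-sinφ1·cosφ2·cosΔλ=0.74653805; θ=atan2(y, x)=40.7899° ≈ 40.8°
Leg 5: φ1=0.4396048, φ2=0.2408415, Δφ=-0.1987633, Δλ=0.7898383 rad; a=sin²(Δφ/2)+cosφ1·cosφ2·sin²(Δλ/2)=0.1399243989; c=2·atan2(√a, √(1-a))=0.766776104; dist=6371·c=4885.131 ≈ 4885.1 km; running total=46475.6 km
Leg 5 bearing: y=sinΔλ·cosφ2=0.68974023, x=cosφ1·sinφ2-sinφ1·cosφ2·cosΔλ=-0.07510433; θ=atan2(y, x)=96.2143° ≈ 96.2°

Leg 1: dist=14827.2 km, bearing=50.2°
Leg 2: dist=8202.5 km, bearing=11.1°
Leg 3: dist=7487.3 km, bearing=315.6°
Leg 4: dist=11073.5 km, bearing=40.8°
Leg 5: dist=4885.1 km, bearing=96.2°
Total: 46475.6 km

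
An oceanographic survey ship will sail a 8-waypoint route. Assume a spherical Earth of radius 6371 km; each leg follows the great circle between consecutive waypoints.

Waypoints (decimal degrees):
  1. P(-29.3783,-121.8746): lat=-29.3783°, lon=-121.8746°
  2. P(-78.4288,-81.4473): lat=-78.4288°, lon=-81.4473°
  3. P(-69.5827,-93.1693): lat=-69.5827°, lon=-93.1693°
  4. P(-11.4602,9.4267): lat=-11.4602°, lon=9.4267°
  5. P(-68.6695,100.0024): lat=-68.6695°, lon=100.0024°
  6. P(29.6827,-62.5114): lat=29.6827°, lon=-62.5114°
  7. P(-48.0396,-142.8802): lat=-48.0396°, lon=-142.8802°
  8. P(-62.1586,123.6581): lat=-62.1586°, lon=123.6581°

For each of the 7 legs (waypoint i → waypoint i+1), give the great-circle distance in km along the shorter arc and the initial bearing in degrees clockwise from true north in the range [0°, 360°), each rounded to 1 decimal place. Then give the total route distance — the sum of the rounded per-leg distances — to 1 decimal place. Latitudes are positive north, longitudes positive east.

Leg 1: dist=5798.3 km, bearing=170.5°
Leg 2: dist=1042.4 km, bearing=334.2°
Leg 3: dist=9294.8 km, bearing=105.7°
Leg 4: dist=8844.8 km, bearing=158.3°
Leg 5: dist=15534.1 km, bearing=203.8°
Leg 6: dist=11756.3 km, bearing=223.2°
Leg 7: dist=5593.9 km, bearing=217.3°
Total: 57864.6 km

Leg 1: φ1=-0.5127481, φ2=-1.3688408, Δφ=-0.8560927, Δλ=0.7055895 rad; a=sin²(Δφ/2)+cosφ1·cosφ2·sin²(Δλ/2)=0.1931705833; c=2·atan2(√a, √(1-a))=0.910110085; dist=6371·c=5798.311 ≈ 5798.3 km; running total=5798.3 km
Leg 1 bearing: y=sinΔλ·cosφ2=0.13007623, x=cosφ1·sinφ2-sinφ1·cosφ2·cosΔλ=-0.77878303; θ=atan2(y, x)=170.5177° ≈ 170.5°
Leg 2: φ1=-1.3688408, φ2=-1.2144472, Δφ=0.1543936, Δλ=-0.2045875 rad; a=sin²(Δφ/2)+cosφ1·cosφ2·sin²(Δλ/2)=0.0066771867; c=2·atan2(√a, √(1-a))=0.163610530; dist=6371·c=1042.363 ≈ 1042.4 km; running total=6840.7 km
Leg 2 bearing: y=sinΔλ·cosφ2=-0.07087453, x=cosφ1·sinφ2-sinφ1·cosφ2·cosΔλ=0.14665336; θ=atan2(y, x)=-25.7935° <0 so +360° → 334.2065° ≈ 334.2°
Leg 3: φ1=-1.2144472, φ2=-0.2000182, Δφ=1.0144290, Δλ=1.7906380 rad; a=sin²(Δφ/2)+cosφ1·cosφ2·sin²(Δλ/2)=0.4441774262; c=2·atan2(√a, √(1-a))=1.458917933; dist=6371·c=9294.766 ≈ 9294.8 km; running total=16135.5 km
Leg 3 bearing: y=sinΔλ·cosφ2=0.95647479, x=cosφ1·sinφ2-sinφ1·cosφ2·cosΔλ=-0.26961331; θ=atan2(y, x)=105.7422° ≈ 105.7°
Leg 4: φ1=-0.2000182, φ2=-1.1985089, Δφ=-0.9984906, Δλ=1.5808442 rad; a=sin²(Δφ/2)+cosφ1·cosφ2·sin²(Δλ/2)=0.4092526432; c=2·atan2(√a, √(1-a))=1.388290131; dist=6371·c=8844.796 ≈ 8844.8 km; running total=24980.3 km
Leg 4 bearing: y=sinΔλ·cosφ2=0.36372878, x=cosφ1·sinφ2-sinφ1·cosφ2·cosΔλ=-0.91365258; θ=atan2(y, x)=158.2923° ≈ 158.3°
Leg 5: φ1=-1.1985089, φ2=0.5180608, Δφ=1.7165697, Δλ=-2.8364009 rad; a=sin²(Δφ/2)+cosφ1·cosφ2·sin²(Δλ/2)=0.8813437959; c=2·atan2(√a, √(1-a))=2.438254747; dist=6371·c=15534.121 ≈ 15534.1 km; running total=40514.4 km
Leg 5 bearing: y=sinΔλ·cosφ2=-0.26104793, x=cosφ1·sinφ2-sinφ1·cosφ2·cosΔλ=-0.59174455; θ=atan2(y, x)=-156.1953° <0 so +360° → 203.8047° ≈ 203.8°
Leg 6: φ1=0.5180608, φ2=-0.8384492, Δφ=-1.3565100, Δλ=-1.4027002 rad; a=sin²(Δφ/2)+cosφ1·cosφ2·sin²(Δλ/2)=0.6355233855; c=2·atan2(√a, √(1-a))=1.845276672; dist=6371·c=11756.258 ≈ 11756.3 km; running total=52270.7 km
Leg 6 bearing: y=sinΔλ·cosφ2=-0.65919272, x=cosφ1·sinφ2-sinφ1·cosφ2·cosΔλ=-0.70142612; θ=atan2(y, x)=-136.7779° <0 so +360° → 223.2221° ≈ 223.2°
Leg 7: φ1=-0.8384492, φ2=-1.0848722, Δφ=-0.2464230, Δλ=4.6519709 rad; a=sin²(Δφ/2)+cosφ1·cosφ2·sin²(Δλ/2)=0.1806623985; c=2·atan2(√a, √(1-a))=0.878020980; dist=6371·c=5593.872 ≈ 5593.9 km; running total=57864.6 km
Leg 7 bearing: y=sinΔλ·cosφ2=-0.46617354, x=cosφ1·sinφ2-sinφ1·cosφ2·cosΔλ=-0.61218969; θ=atan2(y, x)=-142.7113° <0 so +360° → 217.2887° ≈ 217.3°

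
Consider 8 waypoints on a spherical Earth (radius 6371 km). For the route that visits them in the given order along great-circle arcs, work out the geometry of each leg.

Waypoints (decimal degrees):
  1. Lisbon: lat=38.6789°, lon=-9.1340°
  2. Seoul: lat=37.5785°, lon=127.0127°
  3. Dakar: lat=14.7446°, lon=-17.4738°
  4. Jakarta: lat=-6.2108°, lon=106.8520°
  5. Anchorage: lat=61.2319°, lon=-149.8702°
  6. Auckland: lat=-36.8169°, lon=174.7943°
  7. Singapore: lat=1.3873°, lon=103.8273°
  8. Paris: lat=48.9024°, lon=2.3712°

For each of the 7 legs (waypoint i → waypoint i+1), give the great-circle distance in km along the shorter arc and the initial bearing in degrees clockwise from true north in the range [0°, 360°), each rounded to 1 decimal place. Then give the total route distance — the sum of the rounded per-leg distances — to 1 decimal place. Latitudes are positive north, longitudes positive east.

Leg 1: dist=10422.1 km, bearing=33.4°
Leg 2: dist=13115.0 km, bearing=320.5°
Leg 3: dist=13869.0 km, bearing=87.3°
Leg 4: dist=11321.1 km, bearing=28.6°
Leg 5: dist=11362.0 km, bearing=208.3°
Leg 6: dist=8420.8 km, bearing=282.8°
Leg 7: dist=10724.4 km, bearing=319.6°
Total: 79234.4 km

Leg 1: φ1=0.6750742, φ2=0.6558686, Δφ=-0.0192056, Δλ=2.3762082 rad; a=sin²(Δφ/2)+cosφ1·cosφ2·sin²(Δλ/2)=0.5325091386; c=2·atan2(√a, √(1-a))=1.635860501; dist=6371·c=10422.067 ≈ 10422.1 km; running total=10422.1 km
Leg 1 bearing: y=sinΔλ·cosφ2=0.54906818, x=cosφ1·sinφ2-sinφ1·cosφ2·cosΔλ=0.83324472; θ=atan2(y, x)=33.3830° ≈ 33.4°
Leg 2: φ1=0.6558686, φ2=0.2573418, Δφ=-0.3985267, Δλ=-2.5217651 rad; a=sin²(Δφ/2)+cosφ1·cosφ2·sin²(Δλ/2)=0.7343186833; c=2·atan2(√a, √(1-a))=2.058543969; dist=6371·c=13114.984 ≈ 13115.0 km; running total=23537.1 km
Leg 2 bearing: y=sinΔλ·cosφ2=-0.56176586, x=cosφ1·sinφ2-sinφ1·cosφ2·cosΔλ=0.68176106; θ=atan2(y, x)=-39.4883° <0 so +360° → 320.5117° ≈ 320.5°
Leg 3: φ1=0.2573418, φ2=-0.1083989, Δφ=-0.3657407, Δλ=2.1698946 rad; a=sin²(Δφ/2)+cosφ1·cosφ2·sin²(Δλ/2)=0.7848313586; c=2·atan2(√a, √(1-a))=2.176891743; dist=6371·c=13868.977 ≈ 13869.0 km; running total=37406.1 km
Leg 3 bearing: y=sinΔλ·cosφ2=0.82099724, x=cosφ1·sinφ2-sinφ1·cosφ2·cosΔλ=0.03805161; θ=atan2(y, x)=87.3464° ≈ 87.3°
Leg 4: φ1=-0.1083989, φ2=1.0686983, Δφ=1.1770972, Δλ=-4.4806477 rad; a=sin²(Δφ/2)+cosφ1·cosφ2·sin²(Δλ/2)=0.6023592875; c=2·atan2(√a, √(1-a))=1.776972511; dist=6371·c=11321.092 ≈ 11321.1 km; running total=48727.2 km
Leg 4 bearing: y=sinΔλ·cosφ2=0.46840048, x=cosφ1·sinφ2-sinφ1·cosφ2·cosΔλ=0.85947152; θ=atan2(y, x)=28.5898° ≈ 28.6°
Leg 5: φ1=1.0686983, φ2=-0.6425761, Δφ=-1.7112744, Δλ=5.6664645 rad; a=sin²(Δφ/2)+cosφ1·cosφ2·sin²(Δλ/2)=0.6054964517; c=2·atan2(√a, √(1-a))=1.783386946; dist=6371·c=11361.958 ≈ 11362.0 km; running total=60089.2 km
Leg 5 bearing: y=sinΔλ·cosφ2=-0.46301134, x=cosφ1·sinφ2-sinφ1·cosφ2·cosΔλ=-0.86087310; θ=atan2(y, x)=-151.7269° <0 so +360° → 208.2731° ≈ 208.3°
Leg 6: φ1=-0.6425761, φ2=0.0242130, Δφ=0.6667891, Δλ=-1.2386078 rad; a=sin²(Δφ/2)+cosφ1·cosφ2·sin²(Δλ/2)=0.3767569668; c=2·atan2(√a, √(1-a))=1.321743556; dist=6371·c=8420.828 ≈ 8420.8 km; running total=68510.0 km
Leg 6 bearing: y=sinΔλ·cosφ2=-0.94505381, x=cosφ1·sinφ2-sinφ1·cosφ2·cosΔλ=0.21475082; θ=atan2(y, x)=-77.1977° <0 so +360° → 282.8023° ≈ 282.8°
Leg 7: φ1=0.0242130, φ2=0.8535079, Δφ=0.8292949, Δλ=-1.7707430 rad; a=sin²(Δφ/2)+cosφ1·cosφ2·sin²(Δλ/2)=0.5561382598; c=2·atan2(√a, √(1-a))=1.683310088; dist=6371·c=10724.369 ≈ 10724.4 km; running total=79234.4 km
Leg 7 bearing: y=sinΔλ·cosφ2=-0.64424754, x=cosφ1·sinφ2-sinφ1·cosφ2·cosΔλ=0.75653096; θ=atan2(y, x)=-40.4171° <0 so +360° → 319.5829° ≈ 319.6°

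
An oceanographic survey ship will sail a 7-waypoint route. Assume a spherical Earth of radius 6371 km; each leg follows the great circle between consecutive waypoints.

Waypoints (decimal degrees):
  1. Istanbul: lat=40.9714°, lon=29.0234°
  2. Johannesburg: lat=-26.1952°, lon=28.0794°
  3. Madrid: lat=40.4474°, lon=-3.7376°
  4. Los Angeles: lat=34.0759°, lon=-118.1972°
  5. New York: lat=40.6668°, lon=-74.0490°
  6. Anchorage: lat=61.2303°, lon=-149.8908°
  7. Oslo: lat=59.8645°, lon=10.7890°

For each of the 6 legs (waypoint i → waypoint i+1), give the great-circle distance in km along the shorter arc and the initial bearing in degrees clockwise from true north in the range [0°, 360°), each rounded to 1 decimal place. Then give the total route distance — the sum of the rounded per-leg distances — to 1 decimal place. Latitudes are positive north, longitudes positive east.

Leg 1: φ1=0.7150858, φ2=-0.4571925, Δφ=-1.1722783, Δλ=-0.0164759 rad; a=sin²(Δφ/2)+cosφ1·cosφ2·sin²(Δλ/2)=0.3060195204; c=2·atan2(√a, √(1-a))=1.172378086; dist=6371·c=7469.221 ≈ 7469.2 km; running total=7469.2 km
Leg 1 bearing: y=sinΔλ·cosφ2=-0.01478309, x=cosφ1·sinφ2-sinφ1·cosφ2·cosΔλ=-0.92155724; θ=atan2(y, x)=-179.0810° <0 so +360° → 180.9190° ≈ 180.9°
Leg 2: φ1=-0.4571925, φ2=0.7059403, Δφ=1.1631328, Δλ=-0.5553114 rad; a=sin²(Δφ/2)+cosφ1·cosφ2·sin²(Δλ/2)=0.3530705788; c=2·atan2(√a, √(1-a))=1.272534896; dist=6371·c=8107.320 ≈ 8107.3 km; running total=15576.5 km
Leg 2 bearing: y=sinΔλ·cosφ2=-0.40120623, x=cosφ1·sinφ2-sinφ1·cosφ2·cosΔλ=0.86757164; θ=atan2(y, x)=-24.8181° <0 so +360° → 335.1819° ≈ 335.2°
Leg 3: φ1=0.7059403, φ2=0.5947367, Δφ=-0.1112037, Δλ=-1.9976969 rad; a=sin²(Δφ/2)+cosφ1·cosφ2·sin²(Δλ/2)=0.4487513620; c=2·atan2(√a, √(1-a))=1.468118730; dist=6371·c=9353.384 ≈ 9353.4 km; running total=24929.9 km
Leg 3 bearing: y=sinΔλ·cosφ2=-0.75395936, x=cosφ1·sinφ2-sinφ1·cosφ2·cosΔλ=0.64887563; θ=atan2(y, x)=-49.2839° <0 so +360° → 310.7161° ≈ 310.7°
Leg 4: φ1=0.5947367, φ2=0.7097696, Δφ=0.1150329, Δλ=0.7705314 rad; a=sin²(Δφ/2)+cosφ1·cosφ2·sin²(Δλ/2)=0.0920352403; c=2·atan2(√a, √(1-a))=0.616461207; dist=6371·c=3927.474 ≈ 3927.5 km; running total=28857.4 km
Leg 4 bearing: y=sinΔλ·cosφ2=0.52831630, x=cosφ1·sinφ2-sinφ1·cosφ2·cosΔλ=0.23482101; θ=atan2(y, x)=66.0363° ≈ 66.0°
Leg 5: φ1=0.7097696, φ2=1.0686703, Δφ=0.3589008, Δλ=-1.3236891 rad; a=sin²(Δφ/2)+cosφ1·cosφ2·sin²(Δλ/2)=0.1697430748; c=2·atan2(√a, √(1-a))=0.849293381; dist=6371·c=5410.848 ≈ 5410.8 km; running total=34268.2 km
Leg 5 bearing: y=sinΔλ·cosφ2=-0.46667054, x=cosφ1·sinφ2-sinφ1·cosφ2·cosΔλ=0.58816669; θ=atan2(y, x)=-38.4296° <0 so +360° → 321.5704° ≈ 321.6°
Leg 6: φ1=1.0686703, φ2=1.0448326, Δφ=-0.0238377, Δλ=2.8043916 rad; a=sin²(Δφ/2)+cosφ1·cosφ2·sin²(Δλ/2)=0.2349684158; c=2·atan2(√a, √(1-a))=1.012121268; dist=6371·c=6448.225 ≈ 6448.2 km; running total=40716.4 km
Leg 6 bearing: y=sinΔλ·cosφ2=0.16610070, x=cosφ1·sinφ2-sinφ1·cosφ2·cosΔλ=0.83153087; θ=atan2(y, x)=11.2963° ≈ 11.3°

Leg 1: dist=7469.2 km, bearing=180.9°
Leg 2: dist=8107.3 km, bearing=335.2°
Leg 3: dist=9353.4 km, bearing=310.7°
Leg 4: dist=3927.5 km, bearing=66.0°
Leg 5: dist=5410.8 km, bearing=321.6°
Leg 6: dist=6448.2 km, bearing=11.3°
Total: 40716.4 km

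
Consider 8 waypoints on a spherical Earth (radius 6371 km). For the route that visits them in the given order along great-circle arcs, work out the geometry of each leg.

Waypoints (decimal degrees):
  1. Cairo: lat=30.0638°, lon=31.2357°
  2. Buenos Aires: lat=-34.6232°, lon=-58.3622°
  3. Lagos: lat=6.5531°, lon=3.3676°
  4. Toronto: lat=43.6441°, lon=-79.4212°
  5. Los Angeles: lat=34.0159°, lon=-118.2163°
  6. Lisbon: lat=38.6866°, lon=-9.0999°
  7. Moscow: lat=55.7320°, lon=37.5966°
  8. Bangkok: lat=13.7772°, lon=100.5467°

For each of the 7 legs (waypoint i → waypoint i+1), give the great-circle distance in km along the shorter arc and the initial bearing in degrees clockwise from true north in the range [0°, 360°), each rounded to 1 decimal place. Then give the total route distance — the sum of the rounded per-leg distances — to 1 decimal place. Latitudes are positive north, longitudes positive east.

Leg 1: dist=11813.2 km, bearing=239.0°
Leg 2: dist=7916.4 km, bearing=67.6°
Leg 3: dist=8925.6 km, bearing=313.2°
Leg 4: dist=3491.0 km, bearing=265.5°
Leg 5: dist=9126.9 km, bearing=48.1°
Leg 6: dist=3904.5 km, bearing=45.4°
Leg 7: dist=7065.8 km, bearing=104.9°
Total: 52243.4 km

Leg 1: φ1=0.5247123, φ2=-0.6042888, Δφ=-1.1290011, Δλ=-1.5637784 rad; a=sin²(Δφ/2)+cosφ1·cosφ2·sin²(Δλ/2)=0.6398190433; c=2·atan2(√a, √(1-a))=1.854213464; dist=6371·c=11813.194 ≈ 11813.2 km; running total=11813.2 km
Leg 1 bearing: y=sinΔλ·cosφ2=-0.82288611, x=cosφ1·sinφ2-sinφ1·cosφ2·cosΔλ=-0.49463218; θ=atan2(y, x)=-121.0098° <0 so +360° → 238.9902° ≈ 239.0°
Leg 2: φ1=-0.6042888, φ2=0.1143732, Δφ=0.7186620, Δλ=1.0773883 rad; a=sin²(Δφ/2)+cosφ1·cosφ2·sin²(Δλ/2)=0.3388178778; c=2·atan2(√a, √(1-a))=1.242570322; dist=6371·c=7916.416 ≈ 7916.4 km; running total=19729.6 km
Leg 2 bearing: y=sinΔλ·cosφ2=0.87496962, x=cosφ1·sinφ2-sinφ1·cosφ2·cosΔλ=0.36126094; θ=atan2(y, x)=67.5651° ≈ 67.6°
Leg 3: φ1=0.1143732, φ2=0.7617332, Δφ=0.6473601, Δλ=-1.4449371 rad; a=sin²(Δφ/2)+cosφ1·cosφ2·sin²(Δλ/2)=0.4154955901; c=2·atan2(√a, √(1-a))=1.400972391; dist=6371·c=8925.595 ≈ 8925.6 km; running total=28655.2 km
Leg 3 bearing: y=sinΔλ·cosφ2=-0.71791699, x=cosφ1·sinφ2-sinφ1·cosφ2·cosΔλ=0.67530084; θ=atan2(y, x)=-46.7520° <0 so +360° → 313.2480° ≈ 313.2°
Leg 4: φ1=0.7617332, φ2=0.5936895, Δφ=-0.1680438, Δλ=-0.6771022 rad; a=sin²(Δφ/2)+cosφ1·cosφ2·sin²(Δλ/2)=0.0732050050; c=2·atan2(√a, √(1-a))=0.547958156; dist=6371·c=3491.041 ≈ 3491.0 km; running total=32146.2 km
Leg 4 bearing: y=sinΔλ·cosφ2=-0.51932560, x=cosφ1·sinφ2-sinφ1·cosφ2·cosΔλ=-0.04104937; θ=atan2(y, x)=-94.5195° <0 so +360° → 265.4805° ≈ 265.5°
Leg 5: φ1=0.5936895, φ2=0.6752085, Δφ=0.0815191, Δλ=1.9044404 rad; a=sin²(Δφ/2)+cosφ1·cosφ2·sin²(Δλ/2)=0.4311070122; c=2·atan2(√a, √(1-a))=1.432570607; dist=6371·c=9126.907 ≈ 9126.9 km; running total=41273.1 km
Leg 5 bearing: y=sinΔλ·cosφ2=0.73753188, x=cosφ1·sinφ2-sinφ1·cosφ2·cosΔλ=0.66110646; θ=atan2(y, x)=48.1277° ≈ 48.1°
Leg 6: φ1=0.6752085, φ2=0.9727069, Δφ=0.2974984, Δλ=0.8150077 rad; a=sin²(Δφ/2)+cosφ1·cosφ2·sin²(Δλ/2)=0.0909976175; c=2·atan2(√a, √(1-a))=0.612862611; dist=6371·c=3904.548 ≈ 3904.5 km; running total=45177.6 km
Leg 6 bearing: y=sinΔλ·cosφ2=0.40975947, x=cosφ1·sinφ2-sinφ1·cosφ2·cosΔλ=0.40368971; θ=atan2(y, x)=45.4275° ≈ 45.4°
Leg 7: φ1=0.9727069, φ2=0.2404575, Δφ=-0.7322494, Δλ=1.0986865 rad; a=sin²(Δφ/2)+cosφ1·cosφ2·sin²(Δλ/2)=0.2772482992; c=2·atan2(√a, √(1-a))=1.109059861; dist=6371·c=7065.820 ≈ 7065.8 km; running total=52243.4 km
Leg 7 bearing: y=sinΔλ·cosφ2=0.86498714, x=cosφ1·sinφ2-sinφ1·cosφ2·cosΔλ=-0.23091981; θ=atan2(y, x)=104.9473° ≈ 104.9°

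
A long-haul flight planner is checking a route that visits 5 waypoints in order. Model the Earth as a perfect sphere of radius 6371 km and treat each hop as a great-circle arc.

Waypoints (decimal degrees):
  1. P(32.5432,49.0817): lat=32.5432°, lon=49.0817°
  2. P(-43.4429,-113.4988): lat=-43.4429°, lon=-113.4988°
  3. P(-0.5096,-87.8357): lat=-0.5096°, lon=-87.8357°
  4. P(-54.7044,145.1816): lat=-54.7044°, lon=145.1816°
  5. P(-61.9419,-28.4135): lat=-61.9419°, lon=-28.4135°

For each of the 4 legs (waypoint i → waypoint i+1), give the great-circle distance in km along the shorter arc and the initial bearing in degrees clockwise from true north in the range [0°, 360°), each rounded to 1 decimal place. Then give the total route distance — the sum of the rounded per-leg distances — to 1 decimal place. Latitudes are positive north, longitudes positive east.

Leg 1: φ1=0.5679860, φ2=-0.7582216, Δφ=-1.3262076, Δλ=-2.8375650 rad; a=sin²(Δφ/2)+cosφ1·cosφ2·sin²(Δλ/2)=0.9769448905; c=2·atan2(√a, √(1-a))=2.836735308; dist=6371·c=18072.841 ≈ 18072.8 km; running total=18072.8 km
Leg 1 bearing: y=sinΔλ·cosφ2=-0.21735735, x=cosφ1·sinφ2-sinφ1·cosφ2·cosΔλ=-0.20700258; θ=atan2(y, x)=-133.6022° <0 so +360° → 226.3978° ≈ 226.4°
Leg 2: φ1=-0.7582216, φ2=-0.0088942, Δφ=0.7493274, Δλ=0.4479056 rad; a=sin²(Δφ/2)+cosφ1·cosφ2·sin²(Δλ/2)=0.1697356992; c=2·atan2(√a, √(1-a))=0.849273734; dist=6371·c=5410.723 ≈ 5410.7 km; running total=23483.5 km
Leg 2 bearing: y=sinΔλ·cosφ2=0.43306155, x=cosφ1·sinφ2-sinφ1·cosφ2·cosΔλ=0.61331857; θ=atan2(y, x)=35.2257° ≈ 35.2°
Leg 3: φ1=-0.0088942, φ2=-0.9547719, Δφ=-0.9458777, Δλ=4.0669191 rad; a=sin²(Δφ/2)+cosφ1·cosφ2·sin²(Δλ/2)=0.6701566987; c=2·atan2(√a, √(1-a))=1.918046495; dist=6371·c=12219.874 ≈ 12219.9 km; running total=35703.4 km
Leg 3 bearing: y=sinΔλ·cosφ2=-0.46155253, x=cosφ1·sinφ2-sinφ1·cosφ2·cosΔλ=-0.81924114; θ=atan2(y, x)=-150.6035° <0 so +360° → 209.3965° ≈ 209.4°
Leg 4: φ1=-0.9547719, φ2=-1.0810901, Δφ=-0.1263182, Δλ=-3.0298061 rad; a=sin²(Δφ/2)+cosφ1·cosφ2·sin²(Δλ/2)=0.2749110925; c=2·atan2(√a, √(1-a))=1.103831863; dist=6371·c=7032.513 ≈ 7032.5 km; running total=42735.9 km
Leg 4 bearing: y=sinΔλ·cosφ2=-0.05247124, x=cosφ1·sinφ2-sinφ1·cosφ2·cosΔλ=-0.89139593; θ=atan2(y, x)=-176.6312° <0 so +360° → 183.3688° ≈ 183.4°

Leg 1: dist=18072.8 km, bearing=226.4°
Leg 2: dist=5410.7 km, bearing=35.2°
Leg 3: dist=12219.9 km, bearing=209.4°
Leg 4: dist=7032.5 km, bearing=183.4°
Total: 42735.9 km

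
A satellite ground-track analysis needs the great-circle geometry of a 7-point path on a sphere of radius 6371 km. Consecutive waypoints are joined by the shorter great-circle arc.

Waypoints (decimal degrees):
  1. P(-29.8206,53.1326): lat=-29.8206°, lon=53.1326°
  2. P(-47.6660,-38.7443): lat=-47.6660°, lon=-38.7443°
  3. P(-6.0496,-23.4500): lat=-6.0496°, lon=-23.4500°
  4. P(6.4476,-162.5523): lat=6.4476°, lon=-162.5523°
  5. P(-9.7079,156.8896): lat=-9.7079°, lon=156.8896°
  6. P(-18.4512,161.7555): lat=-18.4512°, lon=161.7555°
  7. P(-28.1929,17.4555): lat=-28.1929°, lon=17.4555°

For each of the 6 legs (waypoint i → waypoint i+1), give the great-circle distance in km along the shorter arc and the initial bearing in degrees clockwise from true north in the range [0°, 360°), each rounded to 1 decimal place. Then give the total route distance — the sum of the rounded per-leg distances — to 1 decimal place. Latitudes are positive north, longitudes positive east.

Leg 1: φ1=-0.5204677, φ2=-0.8319286, Δφ=-0.3114610, Δλ=-1.6035544 rad; a=sin²(Δφ/2)+cosφ1·cosφ2·sin²(Δλ/2)=0.3257634607; c=2·atan2(√a, √(1-a))=1.214854748; dist=6371·c=7739.840 ≈ 7739.8 km; running total=7739.8 km
Leg 1 bearing: y=sinΔλ·cosφ2=-0.67309000, x=cosφ1·sinφ2-sinφ1·cosφ2·cosΔλ=-0.65231616; θ=atan2(y, x)=-134.1020° <0 so +360° → 225.8980° ≈ 225.9°
Leg 2: φ1=-0.8319286, φ2=-0.1055854, Δφ=0.7263432, Δλ=0.2669359 rad; a=sin²(Δφ/2)+cosφ1·cosφ2·sin²(Δλ/2)=0.1380551645; c=2·atan2(√a, √(1-a))=0.761372663; dist=6371·c=4850.705 ≈ 4850.7 km; running total=12590.5 km
Leg 2 bearing: y=sinΔλ·cosφ2=0.26230813, x=cosφ1·sinφ2-sinφ1·cosφ2·cosΔλ=0.63810516; θ=atan2(y, x)=22.3463° ≈ 22.3°
Leg 3: φ1=-0.1055854, φ2=0.1125318, Δφ=0.2181173, Δλ=-2.4277931 rad; a=sin²(Δφ/2)+cosφ1·cosφ2·sin²(Δλ/2)=0.8793752958; c=2·atan2(√a, √(1-a))=2.432189202; dist=6371·c=15495.477 ≈ 15495.5 km; running total=28086.0 km
Leg 3 bearing: y=sinΔλ·cosφ2=-0.65056941, x=cosφ1·sinφ2-sinφ1·cosφ2·cosΔλ=0.03251130; θ=atan2(y, x)=-87.1391° <0 so +360° → 272.8609° ≈ 272.9°
Leg 4: φ1=0.1125318, φ2=-0.1694348, Δφ=-0.2819667, Δλ=5.5753129 rad; a=sin²(Δφ/2)+cosφ1·cosφ2·sin²(Δλ/2)=0.1374023469; c=2·atan2(√a, √(1-a))=0.759478324; dist=6371·c=4838.636 ≈ 4838.6 km; running total=32924.6 km
Leg 4 bearing: y=sinΔλ·cosφ2=-0.64090781, x=cosφ1·sinφ2-sinφ1·cosφ2·cosΔλ=-0.25165244; θ=atan2(y, x)=-111.4375° <0 so +360° → 248.5625° ≈ 248.6°
Leg 5: φ1=-0.1694348, φ2=-0.3220342, Δφ=-0.1525994, Δλ=0.0849260 rad; a=sin²(Δφ/2)+cosφ1·cosφ2·sin²(Δλ/2)=0.0074952621; c=2·atan2(√a, √(1-a))=0.173367397; dist=6371·c=1104.524 ≈ 1104.5 km; running total=34029.1 km
Leg 5 bearing: y=sinΔλ·cosφ2=0.08046343, x=cosφ1·sinφ2-sinφ1·cosφ2·cosΔλ=-0.15258430; θ=atan2(y, x)=152.1956° ≈ 152.2°
Leg 6: φ1=-0.3220342, φ2=-0.4920589, Δφ=-0.1700247, Δλ=-2.5185101 rad; a=sin²(Δφ/2)+cosφ1·cosφ2·sin²(Δλ/2)=0.7647098449; c=2·atan2(√a, √(1-a))=2.128712708; dist=6371·c=13562.029 ≈ 13562.0 km; running total=47591.1 km
Leg 6 bearing: y=sinΔλ·cosφ2=-0.51431105, x=cosφ1·sinφ2-sinφ1·cosφ2·cosΔλ=-0.67468432; θ=atan2(y, x)=-142.6818° <0 so +360° → 217.3182° ≈ 217.3°

Leg 1: dist=7739.8 km, bearing=225.9°
Leg 2: dist=4850.7 km, bearing=22.3°
Leg 3: dist=15495.5 km, bearing=272.9°
Leg 4: dist=4838.6 km, bearing=248.6°
Leg 5: dist=1104.5 km, bearing=152.2°
Leg 6: dist=13562.0 km, bearing=217.3°
Total: 47591.1 km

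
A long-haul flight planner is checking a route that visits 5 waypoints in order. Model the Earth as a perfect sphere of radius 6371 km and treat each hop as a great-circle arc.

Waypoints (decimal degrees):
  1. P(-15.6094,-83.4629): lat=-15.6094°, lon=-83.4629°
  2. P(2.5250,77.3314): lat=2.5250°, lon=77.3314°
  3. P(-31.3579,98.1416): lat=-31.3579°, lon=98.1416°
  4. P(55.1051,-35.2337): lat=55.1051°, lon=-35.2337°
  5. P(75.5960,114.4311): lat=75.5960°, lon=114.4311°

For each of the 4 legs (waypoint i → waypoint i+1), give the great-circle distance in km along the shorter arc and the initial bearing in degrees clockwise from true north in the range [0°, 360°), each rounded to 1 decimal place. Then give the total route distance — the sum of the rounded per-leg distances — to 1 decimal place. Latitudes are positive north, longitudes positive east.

Leg 1: φ1=-0.2724354, φ2=0.0440696, Δφ=0.3165050, Δλ=2.8063900 rad; a=sin²(Δφ/2)+cosφ1·cosφ2·sin²(Δλ/2)=0.9602430140; c=2·atan2(√a, √(1-a))=2.740118748; dist=6371·c=17457.297 ≈ 17457.3 km; running total=17457.3 km
Leg 1 bearing: y=sinΔλ·cosφ2=0.32864121, x=cosφ1·sinφ2-sinφ1·cosφ2·cosΔλ=-0.21142476; θ=atan2(y, x)=122.7544° ≈ 122.8°
Leg 2: φ1=0.0440696, φ2=-0.5472986, Δφ=-0.5913682, Δλ=0.3632065 rad; a=sin²(Δφ/2)+cosφ1·cosφ2·sin²(Δλ/2)=0.1127378660; c=2·atan2(√a, √(1-a))=0.684833671; dist=6371·c=4363.075 ≈ 4363.1 km; running total=21820.4 km
Leg 2 bearing: y=sinΔλ·cosφ2=0.30337980, x=cosφ1·sinφ2-sinφ1·cosφ2·cosΔλ=-0.55504311; θ=atan2(y, x)=151.3395° ≈ 151.3°
Leg 3: φ1=-0.5472986, φ2=0.9617654, Δφ=1.5090640, Δλ=-2.3278381 rad; a=sin²(Δφ/2)+cosφ1·cosφ2·sin²(Δλ/2)=0.8811582848; c=2·atan2(√a, √(1-a))=2.437681284; dist=6371·c=15530.467 ≈ 15530.5 km; running total=37350.9 km
Leg 3 bearing: y=sinΔλ·cosφ2=-0.41582307, x=cosφ1·sinφ2-sinφ1·cosφ2·cosΔλ=0.49594821; θ=atan2(y, x)=-39.9778° <0 so +360° → 320.0222° ≈ 320.0°
Leg 4: φ1=0.9617654, φ2=1.3193991, Δφ=0.3576337, Δλ=2.6121435 rad; a=sin²(Δφ/2)+cosφ1·cosφ2·sin²(Δλ/2)=0.1642015408; c=2·atan2(√a, √(1-a))=0.834434311; dist=6371·c=5316.181 ≈ 5316.2 km; running total=42667.1 km
Leg 4 bearing: y=sinΔλ·cosφ2=0.12563696, x=cosφ1·sinφ2-sinφ1·cosφ2·cosΔλ=0.73018692; θ=atan2(y, x)=9.7628° ≈ 9.8°

Leg 1: dist=17457.3 km, bearing=122.8°
Leg 2: dist=4363.1 km, bearing=151.3°
Leg 3: dist=15530.5 km, bearing=320.0°
Leg 4: dist=5316.2 km, bearing=9.8°
Total: 42667.1 km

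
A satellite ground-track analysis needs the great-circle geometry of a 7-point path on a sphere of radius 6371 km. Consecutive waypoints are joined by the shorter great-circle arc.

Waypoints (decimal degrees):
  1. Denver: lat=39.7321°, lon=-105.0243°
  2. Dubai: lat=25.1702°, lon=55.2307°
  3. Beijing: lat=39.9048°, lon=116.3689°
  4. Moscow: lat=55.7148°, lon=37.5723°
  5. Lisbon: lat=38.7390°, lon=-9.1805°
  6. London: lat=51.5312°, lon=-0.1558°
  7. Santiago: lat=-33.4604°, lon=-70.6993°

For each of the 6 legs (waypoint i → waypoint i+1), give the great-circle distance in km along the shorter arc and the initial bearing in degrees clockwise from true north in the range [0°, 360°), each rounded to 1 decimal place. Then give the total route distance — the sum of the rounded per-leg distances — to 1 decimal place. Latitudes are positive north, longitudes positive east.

Leg 1: φ1=0.6934560, φ2=0.4393029, Δφ=-0.2541531, Δλ=2.7969774 rad; a=sin²(Δφ/2)+cosφ1·cosφ2·sin²(Δλ/2)=0.6916204667; c=2·atan2(√a, √(1-a))=1.964098919; dist=6371·c=12513.274 ≈ 12513.3 km; running total=12513.3 km
Leg 1 bearing: y=sinΔλ·cosφ2=0.30575664, x=cosφ1·sinφ2-sinφ1·cosφ2·cosΔλ=0.87157287; θ=atan2(y, x)=19.3314° ≈ 19.3°
Leg 2: φ1=0.4393029, φ2=0.6964701, Δφ=0.2571673, Δλ=1.0670629 rad; a=sin²(Δφ/2)+cosφ1·cosφ2·sin²(Δλ/2)=0.1960170177; c=2·atan2(√a, √(1-a))=0.917300133; dist=6371·c=5844.119 ≈ 5844.1 km; running total=18357.4 km
Leg 2 bearing: y=sinΔλ·cosφ2=0.67182585, x=cosφ1·sinφ2-sinφ1·cosφ2·cosΔλ=0.42311631; θ=atan2(y, x)=57.7973° ≈ 57.8°
Leg 3: φ1=0.6964701, φ2=0.9724067, Δφ=0.2759366, Δλ=-1.3752601 rad; a=sin²(Δφ/2)+cosφ1·cosφ2·sin²(Δλ/2)=0.1929973529; c=2·atan2(√a, √(1-a))=0.909671214; dist=6371·c=5795.515 ≈ 5795.5 km; running total=24152.9 km
Leg 3 bearing: y=sinΔλ·cosφ2=-0.55257795, x=cosφ1·sinφ2-sinφ1·cosφ2·cosΔλ=0.56360901; θ=atan2(y, x)=-44.4338° <0 so +360° → 315.5662° ≈ 315.6°
Leg 4: φ1=0.9724067, φ2=0.6761231, Δφ=-0.2962836, Δλ=-0.8159903 rad; a=sin²(Δφ/2)+cosφ1·cosφ2·sin²(Δλ/2)=0.0909569081; c=2·atan2(√a, √(1-a))=0.612721051; dist=6371·c=3903.646 ≈ 3903.6 km; running total=28056.5 km
Leg 4 bearing: y=sinΔλ·cosφ2=-0.56815885, x=cosφ1·sinφ2-sinφ1·cosφ2·cosΔλ=-0.08905344; θ=atan2(y, x)=-98.9081° <0 so +360° → 261.0919° ≈ 261.1°
Leg 5: φ1=0.6761231, φ2=0.8993891, Δφ=0.2232660, Δλ=0.1575107 rad; a=sin²(Δφ/2)+cosφ1·cosφ2·sin²(Δλ/2)=0.0154136354; c=2·atan2(√a, √(1-a))=0.248945667; dist=6371·c=1586.033 ≈ 1586.0 km; running total=29642.5 km
Leg 5 bearing: y=sinΔλ·cosφ2=0.09758093, x=cosφ1·sinφ2-sinφ1·cosφ2·cosΔλ=0.22623480; θ=atan2(y, x)=23.3318° ≈ 23.3°
Leg 6: φ1=0.8993891, φ2=-0.5839941, Δφ=-1.4833833, Δλ=-1.2312163 rad; a=sin²(Δφ/2)+cosφ1·cosφ2·sin²(Δλ/2)=0.6294079195; c=2·atan2(√a, √(1-a))=1.832592395; dist=6371·c=11675.446 ≈ 11675.4 km; running total=41317.9 km
Leg 6 bearing: y=sinΔλ·cosφ2=-0.78662598, x=cosφ1·sinφ2-sinφ1·cosφ2·cosΔλ=-0.56056572; θ=atan2(y, x)=-125.4744° <0 so +360° → 234.5256° ≈ 234.5°

Leg 1: dist=12513.3 km, bearing=19.3°
Leg 2: dist=5844.1 km, bearing=57.8°
Leg 3: dist=5795.5 km, bearing=315.6°
Leg 4: dist=3903.6 km, bearing=261.1°
Leg 5: dist=1586.0 km, bearing=23.3°
Leg 6: dist=11675.4 km, bearing=234.5°
Total: 41317.9 km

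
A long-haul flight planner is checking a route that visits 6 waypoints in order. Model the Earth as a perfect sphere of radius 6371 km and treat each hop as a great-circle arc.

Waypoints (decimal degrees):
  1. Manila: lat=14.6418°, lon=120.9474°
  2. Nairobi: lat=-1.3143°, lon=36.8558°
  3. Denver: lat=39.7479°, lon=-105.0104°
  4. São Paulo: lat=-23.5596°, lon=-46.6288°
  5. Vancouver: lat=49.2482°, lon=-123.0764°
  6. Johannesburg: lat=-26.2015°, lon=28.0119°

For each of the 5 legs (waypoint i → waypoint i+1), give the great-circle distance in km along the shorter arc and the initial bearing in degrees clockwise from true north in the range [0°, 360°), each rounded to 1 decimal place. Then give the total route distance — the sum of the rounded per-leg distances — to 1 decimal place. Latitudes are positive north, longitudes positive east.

Leg 1: φ1=0.2555476, φ2=-0.0229389, Δφ=-0.2784865, Δλ=-1.4676753 rad; a=sin²(Δφ/2)+cosφ1·cosφ2·sin²(Δλ/2)=0.4531143130; c=2·atan2(√a, √(1-a))=1.476886983; dist=6371·c=9409.247 ≈ 9409.2 km; running total=9409.2 km
Leg 1 bearing: y=sinΔλ·cosφ2=-0.99442605, x=cosφ1·sinφ2-sinφ1·cosφ2·cosΔλ=-0.04820541; θ=atan2(y, x)=-92.7753° <0 so +360° → 267.2247° ≈ 267.2°
Leg 2: φ1=-0.0229389, φ2=0.6937317, Δφ=0.7166706, Δλ=-2.4760323 rad; a=sin²(Δφ/2)+cosφ1·cosφ2·sin²(Δλ/2)=0.8096369992; c=2·atan2(√a, √(1-a))=2.238614056; dist=6371·c=14262.210 ≈ 14262.2 km; running total=23671.4 km
Leg 2 bearing: y=sinΔλ·cosφ2=-0.47477430, x=cosφ1·sinφ2-sinφ1·cosφ2·cosΔλ=0.62537115; θ=atan2(y, x)=-37.2053° <0 so +360° → 322.7947° ≈ 322.8°
Leg 3: φ1=0.6937317, φ2=-0.4111926, Δφ=-1.1049243, Δλ=1.0189511 rad; a=sin²(Δφ/2)+cosφ1·cosφ2·sin²(Δλ/2)=0.4430443331; c=2·atan2(√a, √(1-a))=1.456637195; dist=6371·c=9280.236 ≈ 9280.2 km; running total=32951.6 km
Leg 3 bearing: y=sinΔλ·cosφ2=0.78057677, x=cosφ1·sinφ2-sinφ1·cosφ2·cosΔλ=-0.61459264; θ=atan2(y, x)=128.2154° ≈ 128.2°
Leg 4: φ1=-0.4111926, φ2=0.8595432, Δφ=1.2707358, Δλ=-1.3342623 rad; a=sin²(Δφ/2)+cosφ1·cosφ2·sin²(Δλ/2)=0.5812868643; c=2·atan2(√a, √(1-a))=1.734094853; dist=6371·c=11047.918 ≈ 11047.9 km; running total=43999.5 km
Leg 4 bearing: y=sinΔλ·cosφ2=-0.63460746, x=cosφ1·sinφ2-sinφ1·cosφ2·cosΔλ=0.75554163; θ=atan2(y, x)=-40.0281° <0 so +360° → 319.9719° ≈ 320.0°
Leg 5: φ1=0.8595432, φ2=-0.4573024, Δφ=-1.3168457, Δλ=2.6369883 rad; a=sin²(Δφ/2)+cosφ1·cosφ2·sin²(Δλ/2)=0.9235934221; c=2·atan2(√a, √(1-a))=2.581464149; dist=6371·c=16446.508 ≈ 16446.5 km; running total=60446.0 km
Leg 5 bearing: y=sinΔλ·cosφ2=0.43378397, x=cosφ1·sinφ2-sinφ1·cosφ2·cosΔλ=0.30676688; θ=atan2(y, x)=54.7325° ≈ 54.7°

Leg 1: dist=9409.2 km, bearing=267.2°
Leg 2: dist=14262.2 km, bearing=322.8°
Leg 3: dist=9280.2 km, bearing=128.2°
Leg 4: dist=11047.9 km, bearing=320.0°
Leg 5: dist=16446.5 km, bearing=54.7°
Total: 60446.0 km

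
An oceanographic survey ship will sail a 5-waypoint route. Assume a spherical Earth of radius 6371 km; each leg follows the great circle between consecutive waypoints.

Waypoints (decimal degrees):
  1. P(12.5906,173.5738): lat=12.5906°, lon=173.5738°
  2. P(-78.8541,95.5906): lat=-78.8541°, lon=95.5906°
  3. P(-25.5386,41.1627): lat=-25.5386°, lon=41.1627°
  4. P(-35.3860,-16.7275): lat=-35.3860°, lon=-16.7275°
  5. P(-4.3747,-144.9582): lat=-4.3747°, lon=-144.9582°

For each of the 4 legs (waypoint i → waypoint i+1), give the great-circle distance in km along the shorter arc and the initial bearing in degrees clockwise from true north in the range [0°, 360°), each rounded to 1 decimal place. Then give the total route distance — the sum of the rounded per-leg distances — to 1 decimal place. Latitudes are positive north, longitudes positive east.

Leg 1: dist=11125.6 km, bearing=191.1°
Leg 2: dist=6490.3 km, bearing=300.5°
Leg 3: dist=5577.4 km, bearing=244.1°
Leg 4: dist=13044.8 km, bearing=241.8°
Total: 36238.1 km

Leg 1: φ1=0.2197474, φ2=-1.3762637, Δφ=-1.5960111, Δλ=-1.3610636 rad; a=sin²(Δφ/2)+cosφ1·cosφ2·sin²(Δλ/2)=0.5872964714; c=2·atan2(√a, √(1-a))=1.746288673; dist=6371·c=11125.605 ≈ 11125.6 km; running total=11125.6 km
Leg 1 bearing: y=sinΔλ·cosφ2=-0.18907199, x=cosφ1·sinφ2-sinφ1·cosφ2·cosΔλ=-0.96631728; θ=atan2(y, x)=-168.9292° <0 so +360° → 191.0708° ≈ 191.1°
Leg 2: φ1=-1.3762637, φ2=-0.4457327, Δφ=0.9305310, Δλ=-0.9499461 rad; a=sin²(Δφ/2)+cosφ1·cosφ2·sin²(Δλ/2)=0.2377736620; c=2·atan2(√a, √(1-a))=1.018724163; dist=6371·c=6490.292 ≈ 6490.3 km; running total=17615.9 km
Leg 2 bearing: y=sinΔλ·cosφ2=-0.73391247, x=cosφ1·sinφ2-sinφ1·cosφ2·cosΔλ=0.43165018; θ=atan2(y, x)=-59.5381° <0 so +360° → 300.4619° ≈ 300.5°
Leg 3: φ1=-0.4457327, φ2=-0.6176022, Δφ=-0.1718696, Δλ=-1.0103746 rad; a=sin²(Δφ/2)+cosφ1·cosφ2·sin²(Δλ/2)=0.1796680926; c=2·atan2(√a, √(1-a))=0.875433830; dist=6371·c=5577.389 ≈ 5577.4 km; running total=23193.3 km
Leg 3 bearing: y=sinΔλ·cosφ2=-0.69055840, x=cosφ1·sinφ2-sinφ1·cosφ2·cosΔλ=-0.33567689; θ=atan2(y, x)=-115.9241° <0 so +360° → 244.0759° ≈ 244.1°
Leg 4: φ1=-0.6176022, φ2=-0.0763529, Δφ=0.5412493, Δλ=-2.2380479 rad; a=sin²(Δφ/2)+cosφ1·cosφ2·sin²(Δλ/2)=0.7294355367; c=2·atan2(√a, √(1-a))=2.047520514; dist=6371·c=13044.753 ≈ 13044.8 km; running total=36238.1 km
Leg 4 bearing: y=sinΔλ·cosφ2=-0.78323682, x=cosφ1·sinφ2-sinφ1·cosφ2·cosΔλ=-0.41949662; θ=atan2(y, x)=-118.1732° <0 so +360° → 241.8268° ≈ 241.8°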